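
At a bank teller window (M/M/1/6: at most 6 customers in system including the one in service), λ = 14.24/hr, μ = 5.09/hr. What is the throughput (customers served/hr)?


ρ = 2.7976; P_K = (1−ρ)ρ^6/(1−ρ^7) = 0.643036
λ_eff = λ(1 − P_K) = 14.24·(1 − 0.643036) = 14.24·0.356964 = 5.0832 /hr

Final: 5.0832 /hr


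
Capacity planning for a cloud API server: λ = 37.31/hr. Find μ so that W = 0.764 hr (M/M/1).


W = 1/(μ−λ) ⇒ μ − λ = 1/W = 1/0.764 = 1.3089
μ = λ + 1/W = 37.31 + 1.3089 = 38.6189 per hr

Final: 38.6189 /hr


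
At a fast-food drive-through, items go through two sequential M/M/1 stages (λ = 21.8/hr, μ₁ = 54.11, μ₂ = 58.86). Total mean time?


Each node sees arrival rate λ = 21.8/hr (tandem ⇒ throughput preserved).
W₁ = 1/(μ₁−λ) = 1/(54.11−21.8) = 0.03095 hr
W₂ = 1/(μ₂−λ) = 1/(58.86−21.8) = 0.02698 hr
W_total = W₁ + W₂ = 0.03095 + 0.02698 = 0.05793 hr

Final: 0.05793 hr


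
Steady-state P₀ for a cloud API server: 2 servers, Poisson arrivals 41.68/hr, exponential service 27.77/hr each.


a = λ/μ = 41.68/27.77 = 1.5009; ρ = a/c = 0.7505
Σ_{k=0}^{1} a^k/k! (terms k=0..1) = 1.00000 + 1.50090 = 2.50090
Tail: a^2/(2!(1−ρ)) = 2.25270/(2·0.2495) = 4.51353
P₀ = 1/(2.50090 + 4.51353) = 1/7.01443 = 0.142563

Final: 0.142563


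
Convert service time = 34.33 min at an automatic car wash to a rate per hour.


μ = 1/(service time) in consistent units.
1 hour = 60 min, so μ = 60/34.33 = 1.7477 per hour

Final: 1.7477 /hr


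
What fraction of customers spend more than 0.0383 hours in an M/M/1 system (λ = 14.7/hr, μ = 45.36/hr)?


W ~ Exponential(μ−λ) for M/M/1.
μ − λ = 45.36 − 14.7 = 30.6600
P(W > t) = e^{−(μ−λ)t} = e^{−1.1743} = 0.309042

Final: 0.309042


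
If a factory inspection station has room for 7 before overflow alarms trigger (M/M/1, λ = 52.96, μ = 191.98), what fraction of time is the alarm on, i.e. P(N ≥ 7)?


ρ = 52.96/191.98 = 0.2759
P(N ≥ n) = ρ^n = 0.2759^7 = 0.0001216

Final: 0.0001216


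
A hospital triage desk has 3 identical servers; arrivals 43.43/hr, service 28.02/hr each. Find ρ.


ρ = λ/(cμ) = 43.43/(3·28.02) = 43.43/84.06 = 0.5167

Final: 0.5167


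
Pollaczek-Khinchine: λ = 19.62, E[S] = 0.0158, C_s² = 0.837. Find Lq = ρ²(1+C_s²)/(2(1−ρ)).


ρ = λ·E[S] = 19.62·0.0158 = 0.3100
Lq = ρ²(1+C_s²)/(2(1−ρ)) = 0.09610·(1+0.837)/(2·0.6900)
= 0.09610·1.8370/1.3800 = 0.12792

Final: 0.12792


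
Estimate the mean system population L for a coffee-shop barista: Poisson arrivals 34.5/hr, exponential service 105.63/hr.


ρ = λ/μ = 34.5/105.63 = 0.3266
L = ρ/(1−ρ) = 0.3266/(1 − 0.3266) = 0.3266/0.6734 = 0.4850

Final: 0.4850


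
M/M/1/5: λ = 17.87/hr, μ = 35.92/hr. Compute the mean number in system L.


ρ = 17.87/35.92 = 0.4975
L = ρ[1 − (K+1)ρ^K + Kρ^(K+1)] / [(1−ρ)(1−ρ^(K+1))]
Numerator: 0.4975·(1 − 6·0.030475 + 5·0.015161) = 0.444241
Denominator: (0.5025)·(0.984839) = 0.494887
L = 0.444241/0.494887 = 0.8977

Final: 0.8977


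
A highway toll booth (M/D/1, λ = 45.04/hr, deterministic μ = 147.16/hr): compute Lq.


ρ = 45.04/147.16 = 0.3061
M/D/1: Lq = ρ²/(2(1−ρ)) = 0.09367/(2·0.6939) = 0.06749

Final: 0.06749


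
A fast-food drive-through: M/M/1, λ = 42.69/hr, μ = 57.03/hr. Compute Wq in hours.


ρ = 42.69/57.03 = 0.7486
Wq = ρ/(μ−λ) = 0.7486/(57.03 − 42.69) = 0.7486/14.34 = 0.05220 hr

Final: 0.05220 hr


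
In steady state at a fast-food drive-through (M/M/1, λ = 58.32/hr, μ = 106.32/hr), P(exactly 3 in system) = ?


ρ = 58.32/106.32 = 0.5485
P_n = (1−ρ)·ρ^n = (1 − 0.5485)·0.5485^3 = 0.4515·0.165047 = 0.074513

Final: 0.074513


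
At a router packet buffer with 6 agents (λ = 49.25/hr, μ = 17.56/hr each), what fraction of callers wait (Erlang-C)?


a = λ/μ = 2.8047; ρ = a/6 = 0.4674
P₀ = 0.059850 (from M/M/c formula)
C(c,a) = [a^c/(c!(1−ρ))]·P₀ = [486.73249/(720·0.5326)]·0.059850
= 1.26938·0.059850 = 0.075972

Final: 0.075972


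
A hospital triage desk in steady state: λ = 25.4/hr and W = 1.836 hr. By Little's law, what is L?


L = λW = 25.4·1.836 = 46.6344

Final: 46.6344


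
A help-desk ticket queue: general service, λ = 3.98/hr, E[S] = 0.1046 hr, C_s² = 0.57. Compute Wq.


ρ = λ·E[S] = 3.98·0.1046 = 0.4163
E[S²] = E[S]²(1+C_s²) = 0.1046²·(1+0.57) = 0.017178
Wq = λ·E[S²]/(2(1−ρ)) = 3.98·0.017178/(2·0.5837) = 0.05856 hr

Final: 0.05856 hr


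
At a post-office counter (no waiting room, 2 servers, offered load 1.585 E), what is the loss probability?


B(c,a) = (a^c/c!) / Σ_{k=0}^{c} a^k/k!
a^2/2! = 1.256112
Σ terms (k=0..2): 1.00000 + 1.58500 + 1.25611 = 3.841112
B = 1.256112/3.841112 = 0.327018

Final: 0.327018


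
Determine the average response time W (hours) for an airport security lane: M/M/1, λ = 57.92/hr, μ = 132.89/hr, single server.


W = 1/(μ−λ) = 1/(132.89 − 57.92) = 1/74.97 = 0.01334 hr

Final: 0.01334 hr


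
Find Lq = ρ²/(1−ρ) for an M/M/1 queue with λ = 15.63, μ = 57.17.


ρ = 15.63/57.17 = 0.2734
Lq = ρ²/(1−ρ) = 0.07474/0.7266 = 0.1029

Final: 0.1029


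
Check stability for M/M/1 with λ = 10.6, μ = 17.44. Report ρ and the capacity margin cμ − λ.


Total capacity cμ = 1·17.44 = 17.44/hr
ρ = λ/(cμ) = 10.6/17.44 = 0.6078
Stable ⇔ ρ < 1: YES
Spare capacity = cμ − λ = 17.44 − 10.6 = 6.84/hr

Final: ρ = 0.6078; stable; margin = 6.84/hr


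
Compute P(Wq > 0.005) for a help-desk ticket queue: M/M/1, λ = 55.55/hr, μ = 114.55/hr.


ρ = 55.55/114.55 = 0.4849
P(Wq > t) = ρ·e^{−(μ−λ)t} = 0.4849·e^{−0.2950}
= 0.4849·0.744532 = 0.361054

Final: 0.361054


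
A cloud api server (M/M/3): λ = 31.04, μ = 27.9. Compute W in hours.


a = 1.1125; ρ = 0.3708; P₀ = 0.322975
Lq = P₀·a^c·ρ/(c!(1−ρ)²) = 0.06945
Wq = Lq/λ = 0.06945/31.04 = 0.002237 hr
W = Wq + 1/μ = 0.002237 + 0.03584 = 0.03808 hr

Final: 0.03808 hr


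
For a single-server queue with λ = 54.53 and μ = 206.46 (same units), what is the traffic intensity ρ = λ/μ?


ρ = λ/μ = 54.53/206.46 = 0.2641

Final: 0.2641


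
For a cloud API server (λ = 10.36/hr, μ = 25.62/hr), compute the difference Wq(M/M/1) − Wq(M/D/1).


ρ = 10.36/25.62 = 0.4044
Wq(M/M/1) = ρ/(μ−λ) = 0.4044/15.26 = 0.02650 hr
Wq(M/D/1) = ρ/(2(μ−λ)) = 0.01325 hr
Savings = 0.02650 − 0.01325 = 0.01325 hr

Final: 0.01325 hr


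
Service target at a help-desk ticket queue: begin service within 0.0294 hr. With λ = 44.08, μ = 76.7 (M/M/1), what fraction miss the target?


ρ = 44.08/76.7 = 0.5747
P(Wq > t) = ρ·e^{−(μ−λ)t} = 0.5747·e^{−0.9590}
= 0.5747·0.383265 = 0.220265

Final: 0.220265


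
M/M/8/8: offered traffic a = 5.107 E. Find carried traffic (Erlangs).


B(8,5.107) = 0.075139 (Erlang-B)
Carried load = a(1 − B) = 5.107·(1 − 0.075139) = 5.107·0.924861 = 4.7233 E

Final: 4.7233 Erlangs


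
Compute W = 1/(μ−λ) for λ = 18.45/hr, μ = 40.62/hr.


W = 1/(μ−λ) = 1/(40.62 − 18.45) = 1/22.17 = 0.04511 hr

Final: 0.04511 hr


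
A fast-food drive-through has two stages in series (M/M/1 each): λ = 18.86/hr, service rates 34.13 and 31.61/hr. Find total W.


Each node sees arrival rate λ = 18.86/hr (tandem ⇒ throughput preserved).
W₁ = 1/(μ₁−λ) = 1/(34.13−18.86) = 0.06549 hr
W₂ = 1/(μ₂−λ) = 1/(31.61−18.86) = 0.07843 hr
W_total = W₁ + W₂ = 0.06549 + 0.07843 = 0.14392 hr

Final: 0.14392 hr


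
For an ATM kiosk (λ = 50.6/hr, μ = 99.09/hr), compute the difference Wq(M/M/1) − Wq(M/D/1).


ρ = 50.6/99.09 = 0.5106
Wq(M/M/1) = ρ/(μ−λ) = 0.5106/48.49 = 0.01053 hr
Wq(M/D/1) = ρ/(2(μ−λ)) = 0.005265 hr
Savings = 0.01053 − 0.005265 = 0.005265 hr

Final: 0.005265 hr


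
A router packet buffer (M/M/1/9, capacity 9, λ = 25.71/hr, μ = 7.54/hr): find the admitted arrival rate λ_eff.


ρ = 3.4098; P_K = (1−ρ)ρ^9/(1−ρ^10) = 0.706732
λ_eff = λ(1 − P_K) = 25.71·(1 − 0.706732) = 25.71·0.293268 = 7.5399 /hr

Final: 7.5399 /hr


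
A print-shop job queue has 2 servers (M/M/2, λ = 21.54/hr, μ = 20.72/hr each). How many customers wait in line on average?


a = λ/μ = 1.0396; ρ = a/2 = 0.5198
P₀ = 0.315973
Lq = P₀·a^c·ρ / (c!·(1−ρ)²) = 0.315973·1.08072·0.5198/(2·0.23060)
= 0.38485

Final: 0.38485


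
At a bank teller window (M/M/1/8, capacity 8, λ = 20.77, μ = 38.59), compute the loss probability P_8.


ρ = λ/μ = 20.77/38.59 = 0.5382
P_K = (1−ρ)ρ^K/(1−ρ^(K+1)) = (0.4618·0.007042)/(1 − 0.003790)
= 0.003252/0.996210 = 0.003264

Final: 0.003264


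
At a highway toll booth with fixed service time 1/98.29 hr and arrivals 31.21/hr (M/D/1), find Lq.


ρ = 31.21/98.29 = 0.3175
M/D/1: Lq = ρ²/(2(1−ρ)) = 0.1008/(2·0.6825) = 0.07387

Final: 0.07387


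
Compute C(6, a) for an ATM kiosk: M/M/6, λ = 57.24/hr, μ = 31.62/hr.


a = λ/μ = 1.8102; ρ = a/6 = 0.3017
P₀ = 0.163482 (from M/M/c formula)
C(c,a) = [a^c/(c!(1−ρ))]·P₀ = [35.19059/(720·0.6983)]·0.163482
= 0.06999·0.163482 = 0.011443

Final: 0.011443


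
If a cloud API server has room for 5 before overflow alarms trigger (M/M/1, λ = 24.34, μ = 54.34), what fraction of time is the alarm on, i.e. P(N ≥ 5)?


ρ = 24.34/54.34 = 0.4479
P(N ≥ n) = ρ^n = 0.4479^5 = 0.018030

Final: 0.018030


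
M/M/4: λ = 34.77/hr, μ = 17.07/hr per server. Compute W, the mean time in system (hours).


a = 2.0369; ρ = 0.5092; P₀ = 0.125291
Lq = P₀·a^c·ρ/(c!(1−ρ)²) = 0.19000
Wq = Lq/λ = 0.19000/34.77 = 0.005464 hr
W = Wq + 1/μ = 0.005464 + 0.05858 = 0.06405 hr

Final: 0.06405 hr


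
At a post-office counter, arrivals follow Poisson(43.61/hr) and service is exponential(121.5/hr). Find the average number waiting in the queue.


ρ = 43.61/121.5 = 0.3589
Lq = ρ²/(1−ρ) = 0.1288/0.6411 = 0.2010

Final: 0.2010


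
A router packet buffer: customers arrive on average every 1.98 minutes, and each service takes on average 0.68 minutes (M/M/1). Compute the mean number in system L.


λ = 60/1.98 = 30.3030 /hr
μ = 60/0.68 = 88.2353 /hr
ρ = λ/μ = 30.3030/88.2353 = 0.3434
L = ρ/(1−ρ) = 0.3434/0.6566 = 0.5231

Final: 0.5231


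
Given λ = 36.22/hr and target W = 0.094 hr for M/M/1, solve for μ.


W = 1/(μ−λ) ⇒ μ − λ = 1/W = 1/0.094 = 10.6383
μ = λ + 1/W = 36.22 + 10.6383 = 46.8583 per hr

Final: 46.8583 /hr


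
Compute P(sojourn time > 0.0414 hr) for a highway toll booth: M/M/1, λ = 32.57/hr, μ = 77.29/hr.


W ~ Exponential(μ−λ) for M/M/1.
μ − λ = 77.29 − 32.57 = 44.7200
P(W > t) = e^{−(μ−λ)t} = e^{−1.8514} = 0.157016

Final: 0.157016


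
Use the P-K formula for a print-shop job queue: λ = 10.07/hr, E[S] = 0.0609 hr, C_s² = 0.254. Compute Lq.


ρ = λ·E[S] = 10.07·0.0609 = 0.6133
Lq = ρ²(1+C_s²)/(2(1−ρ)) = 0.3761·(1+0.254)/(2·0.3867)
= 0.3761·1.2540/0.7735 = 0.60974

Final: 0.60974


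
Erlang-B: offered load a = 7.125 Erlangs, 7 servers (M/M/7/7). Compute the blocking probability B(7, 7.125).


B(c,a) = (a^c/c!) / Σ_{k=0}^{c} a^k/k!
a^7/7! = 184.953922
Σ terms (k=0..7): 1.00000 + 7.12500 + 25.38281 + 60.28418 + 107.38120 + 153.01820 + 181.70912 + 184.95392 = 720.854428
B = 184.953922/720.854428 = 0.256576

Final: 0.256576


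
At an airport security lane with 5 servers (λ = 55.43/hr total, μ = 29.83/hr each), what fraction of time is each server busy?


ρ = λ/(cμ) = 55.43/(5·29.83) = 55.43/149.15 = 0.3716

Final: 0.3716


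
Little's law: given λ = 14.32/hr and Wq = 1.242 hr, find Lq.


Lq = λWq = 14.32·1.242 = 17.7854

Final: 17.7854


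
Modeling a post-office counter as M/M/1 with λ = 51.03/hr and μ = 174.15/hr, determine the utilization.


ρ = λ/μ = 51.03/174.15 = 0.2930

Final: 0.2930


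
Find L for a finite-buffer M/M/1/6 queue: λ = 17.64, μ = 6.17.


ρ = 17.64/6.17 = 2.8590
L = ρ[1 − (K+1)ρ^K + Kρ^(K+1)] / [(1−ρ)(1−ρ^(K+1))]
Numerator: 2.8590·(1 − 7·546.110467 + 6·1561.327170) = 15856.529531
Denominator: (-1.8590)·(-1560.327170) = 2900.640623
L = 15856.529531/2900.640623 = 5.4666

Final: 5.4666


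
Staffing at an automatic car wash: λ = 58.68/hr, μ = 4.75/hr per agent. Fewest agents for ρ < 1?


Stability requires cμ > λ ⇔ c > λ/μ.
λ/μ = 58.68/4.75 = 12.3537
Minimum integer c = ⌊12.3537⌋ + 1 = 13
Check: 13·4.75 = 61.75 > 58.68, while 12·4.75 = 57.00 ≤ 58.68

Final: 13 servers


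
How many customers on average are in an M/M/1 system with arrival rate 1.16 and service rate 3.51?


ρ = λ/μ = 1.16/3.51 = 0.3305
L = ρ/(1−ρ) = 0.3305/(1 − 0.3305) = 0.3305/0.6695 = 0.4936

Final: 0.4936


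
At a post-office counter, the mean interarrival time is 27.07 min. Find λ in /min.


λ = 1/(interarrival time) in consistent units.
1 minute = 1 min, so λ = 1/27.07 = 0.03694 per minute

Final: 0.03694 /min


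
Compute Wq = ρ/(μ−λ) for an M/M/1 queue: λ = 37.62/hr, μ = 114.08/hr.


ρ = 37.62/114.08 = 0.3298
Wq = ρ/(μ−λ) = 0.3298/(114.08 − 37.62) = 0.3298/76.46 = 0.004313 hr

Final: 0.004313 hr


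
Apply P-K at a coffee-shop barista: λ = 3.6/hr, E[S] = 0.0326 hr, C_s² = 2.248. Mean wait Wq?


ρ = λ·E[S] = 3.6·0.0326 = 0.1174
E[S²] = E[S]²(1+C_s²) = 0.0326²·(1+2.248) = 0.003452
Wq = λ·E[S²]/(2(1−ρ)) = 3.6·0.003452/(2·0.8826) = 0.007039 hr

Final: 0.007039 hr


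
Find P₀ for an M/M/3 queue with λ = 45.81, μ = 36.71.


a = λ/μ = 45.81/36.71 = 1.2479; ρ = a/c = 0.4160
Σ_{k=0}^{2} a^k/k! (terms k=0..2) = 1.00000 + 1.24789 + 0.77861 = 3.02650
Tail: a^3/(3!(1−ρ)) = 1.94325/(6·0.5840) = 0.55454
P₀ = 1/(3.02650 + 0.55454) = 1/3.58105 = 0.279248

Final: 0.279248


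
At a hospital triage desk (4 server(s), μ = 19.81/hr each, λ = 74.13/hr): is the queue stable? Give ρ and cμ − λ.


Total capacity cμ = 4·19.81 = 79.24/hr
ρ = λ/(cμ) = 74.13/79.24 = 0.9355
Stable ⇔ ρ < 1: YES
Spare capacity = cμ − λ = 79.24 − 74.13 = 5.11/hr

Final: ρ = 0.9355; stable; margin = 5.11/hr


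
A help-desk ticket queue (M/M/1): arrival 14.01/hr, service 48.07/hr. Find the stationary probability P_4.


ρ = 14.01/48.07 = 0.2914
P_n = (1−ρ)·ρ^n = (1 − 0.2914)·0.2914^4 = 0.7086·0.007215 = 0.005112

Final: 0.005112


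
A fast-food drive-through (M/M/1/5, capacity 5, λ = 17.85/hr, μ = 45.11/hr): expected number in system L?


ρ = 17.85/45.11 = 0.3957
L = ρ[1 − (K+1)ρ^K + Kρ^(K+1)] / [(1−ρ)(1−ρ^(K+1))]
Numerator: 0.3957·(1 − 6·0.009701 + 5·0.003839) = 0.380262
Denominator: (0.6043)·(0.996161) = 0.601981
L = 0.380262/0.601981 = 0.6317

Final: 0.6317


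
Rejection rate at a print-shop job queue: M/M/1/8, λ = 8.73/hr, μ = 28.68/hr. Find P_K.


ρ = λ/μ = 8.73/28.68 = 0.3044
P_K = (1−ρ)ρ^K/(1−ρ^(K+1)) = (0.6956·0.00007370)/(1 − 0.00002243)
= 0.00005127/0.999978 = 0.00005127

Final: 0.00005127


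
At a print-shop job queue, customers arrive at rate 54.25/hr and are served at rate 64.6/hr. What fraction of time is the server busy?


ρ = λ/μ = 54.25/64.6 = 0.8398

Final: 0.8398


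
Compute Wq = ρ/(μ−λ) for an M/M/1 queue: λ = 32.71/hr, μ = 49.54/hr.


ρ = 32.71/49.54 = 0.6603
Wq = ρ/(μ−λ) = 0.6603/(49.54 − 32.71) = 0.6603/16.83 = 0.03923 hr

Final: 0.03923 hr


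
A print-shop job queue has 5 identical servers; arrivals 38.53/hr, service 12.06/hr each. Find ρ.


ρ = λ/(cμ) = 38.53/(5·12.06) = 38.53/60.30 = 0.6390

Final: 0.6390


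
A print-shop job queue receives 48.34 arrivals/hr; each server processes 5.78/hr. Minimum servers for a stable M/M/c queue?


Stability requires cμ > λ ⇔ c > λ/μ.
λ/μ = 48.34/5.78 = 8.3633
Minimum integer c = ⌊8.3633⌋ + 1 = 9
Check: 9·5.78 = 52.02 > 48.34, while 8·5.78 = 46.24 ≤ 48.34

Final: 9 servers


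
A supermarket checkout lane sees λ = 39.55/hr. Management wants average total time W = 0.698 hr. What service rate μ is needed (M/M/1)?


W = 1/(μ−λ) ⇒ μ − λ = 1/W = 1/0.698 = 1.4327
μ = λ + 1/W = 39.55 + 1.4327 = 40.9827 per hr

Final: 40.9827 /hr


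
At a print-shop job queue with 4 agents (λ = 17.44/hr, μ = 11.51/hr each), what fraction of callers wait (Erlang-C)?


a = λ/μ = 1.5152; ρ = a/4 = 0.3788
P₀ = 0.217559 (from M/M/c formula)
C(c,a) = [a^c/(c!(1−ρ))]·P₀ = [5.27090/(24·0.6212)]·0.217559
= 0.35354·0.217559 = 0.076917

Final: 0.076917


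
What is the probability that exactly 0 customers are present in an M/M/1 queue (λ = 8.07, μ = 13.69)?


ρ = 8.07/13.69 = 0.5895
P_n = (1−ρ)·ρ^n = (1 − 0.5895)·0.5895^0 = 0.4105·1.000000 = 0.410519

Final: 0.410519


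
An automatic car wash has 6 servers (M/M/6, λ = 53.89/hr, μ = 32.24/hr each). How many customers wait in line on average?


a = λ/μ = 1.6715; ρ = a/6 = 0.2786
P₀ = 0.187868
Lq = P₀·a^c·ρ / (c!·(1−ρ)²) = 0.187868·21.81117·0.2786/(720·0.52044)
= 0.003046

Final: 0.003046


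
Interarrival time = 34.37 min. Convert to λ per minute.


λ = 1/(interarrival time) in consistent units.
1 minute = 1 min, so λ = 1/34.37 = 0.02910 per minute

Final: 0.02910 /min


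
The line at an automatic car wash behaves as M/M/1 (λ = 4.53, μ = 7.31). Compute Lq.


ρ = 4.53/7.31 = 0.6197
Lq = ρ²/(1−ρ) = 0.3840/0.3803 = 1.0098

Final: 1.0098


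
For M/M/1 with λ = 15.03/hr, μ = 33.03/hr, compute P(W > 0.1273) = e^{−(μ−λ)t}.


W ~ Exponential(μ−λ) for M/M/1.
μ − λ = 33.03 − 15.03 = 18.0000
P(W > t) = e^{−(μ−λ)t} = e^{−2.2914} = 0.101125

Final: 0.101125


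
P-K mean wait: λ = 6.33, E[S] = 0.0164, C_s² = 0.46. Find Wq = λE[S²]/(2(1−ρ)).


ρ = λ·E[S] = 6.33·0.0164 = 0.1038
E[S²] = E[S]²(1+C_s²) = 0.0164²·(1+0.46) = 0.0003927
Wq = λ·E[S²]/(2(1−ρ)) = 6.33·0.0003927/(2·0.8962) = 0.001387 hr

Final: 0.001387 hr


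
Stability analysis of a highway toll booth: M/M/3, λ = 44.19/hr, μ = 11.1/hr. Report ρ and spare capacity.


Total capacity cμ = 3·11.1 = 33.30/hr
ρ = λ/(cμ) = 44.19/33.30 = 1.3270
Stable ⇔ ρ < 1: NO
Spare capacity = cμ − λ = 33.30 − 44.19 = -10.89/hr

Final: ρ = 1.3270; unstable; margin = -10.89/hr


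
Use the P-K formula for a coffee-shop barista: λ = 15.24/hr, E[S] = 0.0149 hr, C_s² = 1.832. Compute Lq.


ρ = λ·E[S] = 15.24·0.0149 = 0.2271
Lq = ρ²(1+C_s²)/(2(1−ρ)) = 0.05156·(1+1.832)/(2·0.7729)
= 0.05156·2.8320/1.5458 = 0.09446

Final: 0.09446


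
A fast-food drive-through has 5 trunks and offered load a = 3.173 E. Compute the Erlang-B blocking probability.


B(c,a) = (a^c/c!) / Σ_{k=0}^{c} a^k/k!
a^5/5! = 2.680212
Σ terms (k=0..5): 1.00000 + 3.17300 + 5.03396 + 5.32426 + 4.22347 + 2.68021 = 21.434899
B = 2.680212/21.434899 = 0.125040

Final: 0.125040


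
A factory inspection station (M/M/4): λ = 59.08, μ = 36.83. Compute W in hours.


a = 1.6041; ρ = 0.4010; P₀ = 0.198440
Lq = P₀·a^c·ρ/(c!(1−ρ)²) = 0.06120
Wq = Lq/λ = 0.06120/59.08 = 0.001036 hr
W = Wq + 1/μ = 0.001036 + 0.02715 = 0.02819 hr

Final: 0.02819 hr


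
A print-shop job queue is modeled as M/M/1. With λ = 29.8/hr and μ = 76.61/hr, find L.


ρ = λ/μ = 29.8/76.61 = 0.3890
L = ρ/(1−ρ) = 0.3890/(1 − 0.3890) = 0.3890/0.6110 = 0.6366

Final: 0.6366


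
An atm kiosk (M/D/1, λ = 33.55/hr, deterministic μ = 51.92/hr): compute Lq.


ρ = 33.55/51.92 = 0.6462
M/D/1: Lq = ρ²/(2(1−ρ)) = 0.4176/(2·0.3538) = 0.59008

Final: 0.59008


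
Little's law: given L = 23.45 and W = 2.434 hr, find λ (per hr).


λ = L/W = 23.45/2.434 = 9.6343 /hr

Final: 9.6343 /hr


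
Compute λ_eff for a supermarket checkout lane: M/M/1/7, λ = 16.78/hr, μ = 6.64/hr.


ρ = 2.5271; P_K = (1−ρ)ρ^7/(1−ρ^8) = 0.604654
λ_eff = λ(1 − P_K) = 16.78·(1 − 0.604654) = 16.78·0.395346 = 6.6339 /hr

Final: 6.6339 /hr


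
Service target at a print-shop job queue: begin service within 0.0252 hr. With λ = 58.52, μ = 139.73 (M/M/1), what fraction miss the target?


ρ = 58.52/139.73 = 0.4188
P(Wq > t) = ρ·e^{−(μ−λ)t} = 0.4188·e^{−2.0465}
= 0.4188·0.129187 = 0.054105

Final: 0.054105


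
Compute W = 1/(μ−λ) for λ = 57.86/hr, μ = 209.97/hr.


W = 1/(μ−λ) = 1/(209.97 − 57.86) = 1/152.11 = 0.006574 hr

Final: 0.006574 hr


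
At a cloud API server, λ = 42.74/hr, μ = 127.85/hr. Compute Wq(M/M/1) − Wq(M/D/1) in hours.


ρ = 42.74/127.85 = 0.3343
Wq(M/M/1) = ρ/(μ−λ) = 0.3343/85.11 = 0.003928 hr
Wq(M/D/1) = ρ/(2(μ−λ)) = 0.001964 hr
Savings = 0.003928 − 0.001964 = 0.001964 hr

Final: 0.001964 hr


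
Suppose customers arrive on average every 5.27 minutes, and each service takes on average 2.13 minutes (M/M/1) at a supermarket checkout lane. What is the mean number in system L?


λ = 60/5.27 = 11.3852 /hr
μ = 60/2.13 = 28.1690 /hr
ρ = λ/μ = 11.3852/28.1690 = 0.4042
L = ρ/(1−ρ) = 0.4042/0.5958 = 0.6783

Final: 0.6783


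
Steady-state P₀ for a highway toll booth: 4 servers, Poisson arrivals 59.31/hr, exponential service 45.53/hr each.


a = λ/μ = 59.31/45.53 = 1.3027; ρ = a/c = 0.3257
Σ_{k=0}^{3} a^k/k! (terms k=0..3) = 1.00000 + 1.30266 + 0.84846 + 0.36842 = 3.51953
Tail: a^4/(4!(1−ρ)) = 2.87953/(24·0.6743) = 0.17792
P₀ = 1/(3.51953 + 0.17792) = 1/3.69746 = 0.270456

Final: 0.270456


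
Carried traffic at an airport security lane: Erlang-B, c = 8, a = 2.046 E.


B(8,2.046) = 0.0009846 (Erlang-B)
Carried load = a(1 − B) = 2.046·(1 − 0.0009846) = 2.046·0.999015 = 2.0440 E

Final: 2.0440 Erlangs


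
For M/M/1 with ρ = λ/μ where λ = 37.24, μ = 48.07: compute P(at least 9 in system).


ρ = 37.24/48.07 = 0.7747
P(N ≥ n) = ρ^n = 0.7747^9 = 0.100512

Final: 0.100512


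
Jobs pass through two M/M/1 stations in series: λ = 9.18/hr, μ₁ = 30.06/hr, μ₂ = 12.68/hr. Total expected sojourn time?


Each node sees arrival rate λ = 9.18/hr (tandem ⇒ throughput preserved).
W₁ = 1/(μ₁−λ) = 1/(30.06−9.18) = 0.04789 hr
W₂ = 1/(μ₂−λ) = 1/(12.68−9.18) = 0.28571 hr
W_total = W₁ + W₂ = 0.04789 + 0.28571 = 0.33361 hr

Final: 0.33361 hr


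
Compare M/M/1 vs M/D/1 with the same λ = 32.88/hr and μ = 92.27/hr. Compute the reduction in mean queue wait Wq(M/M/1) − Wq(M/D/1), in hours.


ρ = 32.88/92.27 = 0.3563
Wq(M/M/1) = ρ/(μ−λ) = 0.3563/59.39 = 0.006000 hr
Wq(M/D/1) = ρ/(2(μ−λ)) = 0.003000 hr
Savings = 0.006000 − 0.003000 = 0.003000 hr

Final: 0.003000 hr


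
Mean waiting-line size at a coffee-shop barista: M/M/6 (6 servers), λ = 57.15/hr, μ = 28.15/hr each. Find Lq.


a = λ/μ = 2.0302; ρ = a/6 = 0.3384
P₀ = 0.131097
Lq = P₀·a^c·ρ / (c!·(1−ρ)²) = 0.131097·70.02079·0.3384/(720·0.43776)
= 0.009855

Final: 0.009855


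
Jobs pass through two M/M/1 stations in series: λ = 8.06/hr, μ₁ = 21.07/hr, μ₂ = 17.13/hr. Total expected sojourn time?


Each node sees arrival rate λ = 8.06/hr (tandem ⇒ throughput preserved).
W₁ = 1/(μ₁−λ) = 1/(21.07−8.06) = 0.07686 hr
W₂ = 1/(μ₂−λ) = 1/(17.13−8.06) = 0.11025 hr
W_total = W₁ + W₂ = 0.07686 + 0.11025 = 0.18712 hr

Final: 0.18712 hr


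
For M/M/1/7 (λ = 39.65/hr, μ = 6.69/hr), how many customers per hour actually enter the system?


ρ = 5.9268; P_K = (1−ρ)ρ^7/(1−ρ^8) = 0.831274
λ_eff = λ(1 − P_K) = 39.65·(1 − 0.831274) = 39.65·0.168726 = 6.6900 /hr

Final: 6.6900 /hr


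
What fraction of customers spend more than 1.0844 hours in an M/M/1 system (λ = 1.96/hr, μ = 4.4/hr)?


W ~ Exponential(μ−λ) for M/M/1.
μ − λ = 4.4 − 1.96 = 2.4400
P(W > t) = e^{−(μ−λ)t} = e^{−2.6459} = 0.070939

Final: 0.070939


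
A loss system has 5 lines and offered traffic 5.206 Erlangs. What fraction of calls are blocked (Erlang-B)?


B(c,a) = (a^c/c!) / Σ_{k=0}^{c} a^k/k!
a^5/5! = 31.866882
Σ terms (k=0..5): 1.00000 + 5.20600 + 13.55122 + 23.51588 + 30.60592 + 31.86688 = 105.745899
B = 31.866882/105.745899 = 0.301353

Final: 0.301353


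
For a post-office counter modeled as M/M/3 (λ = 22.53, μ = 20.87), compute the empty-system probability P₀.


a = λ/μ = 22.53/20.87 = 1.0795; ρ = a/c = 0.3598
Σ_{k=0}^{2} a^k/k! (terms k=0..2) = 1.00000 + 1.07954 + 0.58270 = 2.66224
Tail: a^3/(3!(1−ρ)) = 1.25810/(6·0.6402) = 0.32755
P₀ = 1/(2.66224 + 0.32755) = 1/2.98980 = 0.334471

Final: 0.334471


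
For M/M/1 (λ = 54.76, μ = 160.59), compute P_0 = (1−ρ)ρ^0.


ρ = 54.76/160.59 = 0.3410
P_n = (1−ρ)·ρ^n = (1 − 0.3410)·0.3410^0 = 0.6590·1.000000 = 0.659007

Final: 0.659007


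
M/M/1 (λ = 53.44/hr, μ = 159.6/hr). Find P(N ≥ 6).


ρ = 53.44/159.6 = 0.3348
P(N ≥ n) = ρ^n = 0.3348^6 = 0.001409

Final: 0.001409


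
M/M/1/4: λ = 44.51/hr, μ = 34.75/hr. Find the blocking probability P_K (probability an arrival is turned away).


ρ = λ/μ = 44.51/34.75 = 1.2809
P_K = (1−ρ)ρ^K/(1−ρ^(K+1)) = (-0.2809·2.691604)/(1 − 3.447577)
= -0.755973/-2.447577 = 0.308866

Final: 0.308866


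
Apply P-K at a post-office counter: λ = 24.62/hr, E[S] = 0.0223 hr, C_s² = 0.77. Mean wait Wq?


ρ = λ·E[S] = 24.62·0.0223 = 0.5490
E[S²] = E[S]²(1+C_s²) = 0.0223²·(1+0.77) = 0.0008802
Wq = λ·E[S²]/(2(1−ρ)) = 24.62·0.0008802/(2·0.4510) = 0.02403 hr

Final: 0.02403 hr


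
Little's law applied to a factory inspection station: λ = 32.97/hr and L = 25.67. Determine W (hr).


W = L/λ = 25.67/32.97 = 0.7786 hr

Final: 0.7786 hr


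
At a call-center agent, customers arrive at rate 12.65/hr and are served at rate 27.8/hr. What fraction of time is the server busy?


ρ = λ/μ = 12.65/27.8 = 0.4550

Final: 0.4550


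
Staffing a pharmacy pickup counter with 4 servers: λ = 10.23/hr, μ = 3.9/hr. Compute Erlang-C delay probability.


a = λ/μ = 2.6231; ρ = a/4 = 0.6558
P₀ = 0.063284 (from M/M/c formula)
C(c,a) = [a^c/(c!(1−ρ))]·P₀ = [47.34173/(24·0.3442)]·0.063284
= 5.73038·0.063284 = 0.362642

Final: 0.362642


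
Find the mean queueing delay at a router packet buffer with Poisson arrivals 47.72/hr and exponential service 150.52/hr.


ρ = 47.72/150.52 = 0.3170
Wq = ρ/(μ−λ) = 0.3170/(150.52 − 47.72) = 0.3170/102.80 = 0.003084 hr

Final: 0.003084 hr


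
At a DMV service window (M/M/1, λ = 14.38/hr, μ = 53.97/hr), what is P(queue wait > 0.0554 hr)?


ρ = 14.38/53.97 = 0.2664
P(Wq > t) = ρ·e^{−(μ−λ)t} = 0.2664·e^{−2.1933}
= 0.2664·0.111550 = 0.029722

Final: 0.029722


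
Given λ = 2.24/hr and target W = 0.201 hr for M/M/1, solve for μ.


W = 1/(μ−λ) ⇒ μ − λ = 1/W = 1/0.201 = 4.9751
μ = λ + 1/W = 2.24 + 4.9751 = 7.2151 per hr

Final: 7.2151 /hr


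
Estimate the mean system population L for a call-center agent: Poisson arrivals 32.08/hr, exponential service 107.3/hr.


ρ = λ/μ = 32.08/107.3 = 0.2990
L = ρ/(1−ρ) = 0.2990/(1 − 0.2990) = 0.2990/0.7010 = 0.4265

Final: 0.4265


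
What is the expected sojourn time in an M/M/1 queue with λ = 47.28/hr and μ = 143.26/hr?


W = 1/(μ−λ) = 1/(143.26 − 47.28) = 1/95.98 = 0.01042 hr

Final: 0.01042 hr


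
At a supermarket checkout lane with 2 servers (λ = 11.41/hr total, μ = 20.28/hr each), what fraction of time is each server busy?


ρ = λ/(cμ) = 11.41/(2·20.28) = 11.41/40.56 = 0.2813

Final: 0.2813


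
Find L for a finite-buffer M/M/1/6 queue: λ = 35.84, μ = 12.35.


ρ = 35.84/12.35 = 2.9020
L = ρ[1 − (K+1)ρ^K + Kρ^(K+1)] / [(1−ρ)(1−ρ^(K+1))]
Numerator: 2.9020·(1 − 7·597.318905 + 6·1733.433972) = 18051.669191
Denominator: (-1.9020)·(-1732.433972) = 3295.131499
L = 18051.669191/3295.131499 = 5.4783

Final: 5.4783


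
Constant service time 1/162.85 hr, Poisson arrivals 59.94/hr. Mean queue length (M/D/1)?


ρ = 59.94/162.85 = 0.3681
M/D/1: Lq = ρ²/(2(1−ρ)) = 0.1355/(2·0.6319) = 0.10719

Final: 0.10719


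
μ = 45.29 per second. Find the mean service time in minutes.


Mean service time = 1/μ = 1/45.29 second = 0.02208 second
In minutes: 0.02208 × 0.0166667 = 0.0003680 min

Final: 0.0003680 min


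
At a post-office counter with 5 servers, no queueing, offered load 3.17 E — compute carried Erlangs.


B(5,3.17) = 0.124777 (Erlang-B)
Carried load = a(1 − B) = 3.17·(1 − 0.124777) = 3.17·0.875223 = 2.7745 E

Final: 2.7745 Erlangs


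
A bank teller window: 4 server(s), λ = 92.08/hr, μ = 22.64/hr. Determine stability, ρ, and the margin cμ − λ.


Total capacity cμ = 4·22.64 = 90.56/hr
ρ = λ/(cμ) = 92.08/90.56 = 1.0168
Stable ⇔ ρ < 1: NO
Spare capacity = cμ − λ = 90.56 − 92.08 = -1.52/hr

Final: ρ = 1.0168; unstable; margin = -1.52/hr


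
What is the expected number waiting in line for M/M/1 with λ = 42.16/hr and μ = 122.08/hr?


ρ = 42.16/122.08 = 0.3453
Lq = ρ²/(1−ρ) = 0.1193/0.6547 = 0.1822

Final: 0.1822


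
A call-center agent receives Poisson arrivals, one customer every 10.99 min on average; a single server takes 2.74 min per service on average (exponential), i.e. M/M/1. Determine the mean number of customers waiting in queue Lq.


λ = 60/10.99 = 5.4595 /hr
μ = 60/2.74 = 21.8978 /hr
ρ = λ/μ = 5.4595/21.8978 = 0.2493
Lq = ρ²/(1−ρ) = 0.06216/0.7507 = 0.08280

Final: 0.08280


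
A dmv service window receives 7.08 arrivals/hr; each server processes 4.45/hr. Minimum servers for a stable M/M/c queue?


Stability requires cμ > λ ⇔ c > λ/μ.
λ/μ = 7.08/4.45 = 1.5910
Minimum integer c = ⌊1.5910⌋ + 1 = 2
Check: 2·4.45 = 8.90 > 7.08, while 1·4.45 = 4.45 ≤ 7.08

Final: 2 servers


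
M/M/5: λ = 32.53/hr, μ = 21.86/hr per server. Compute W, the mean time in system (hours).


a = 1.4881; ρ = 0.2976; P₀ = 0.225455
Lq = P₀·a^c·ρ/(c!(1−ρ)²) = 0.008271
Wq = Lq/λ = 0.008271/32.53 = 0.0002543 hr
W = Wq + 1/μ = 0.0002543 + 0.04575 = 0.04600 hr

Final: 0.04600 hr


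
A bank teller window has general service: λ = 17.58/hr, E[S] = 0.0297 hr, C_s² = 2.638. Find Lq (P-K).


ρ = λ·E[S] = 17.58·0.0297 = 0.5221
Lq = ρ²(1+C_s²)/(2(1−ρ)) = 0.2726·(1+2.638)/(2·0.4779)
= 0.2726·3.6380/0.9557 = 1.03770

Final: 1.03770


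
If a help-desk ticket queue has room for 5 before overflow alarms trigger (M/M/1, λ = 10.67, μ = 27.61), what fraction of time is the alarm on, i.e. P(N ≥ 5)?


ρ = 10.67/27.61 = 0.3865
P(N ≥ n) = ρ^n = 0.3865^5 = 0.008620

Final: 0.008620


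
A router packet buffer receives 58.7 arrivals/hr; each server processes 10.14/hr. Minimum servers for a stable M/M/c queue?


Stability requires cμ > λ ⇔ c > λ/μ.
λ/μ = 58.7/10.14 = 5.7890
Minimum integer c = ⌊5.7890⌋ + 1 = 6
Check: 6·10.14 = 60.84 > 58.7, while 5·10.14 = 50.70 ≤ 58.7

Final: 6 servers


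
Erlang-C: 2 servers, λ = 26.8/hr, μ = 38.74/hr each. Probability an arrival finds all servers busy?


a = λ/μ = 0.6918; ρ = a/2 = 0.3459
P₀ = 0.485999 (from M/M/c formula)
C(c,a) = [a^c/(c!(1−ρ))]·P₀ = [0.47858/(2·0.6541)]·0.485999
= 0.36582·0.485999 = 0.177791

Final: 0.177791


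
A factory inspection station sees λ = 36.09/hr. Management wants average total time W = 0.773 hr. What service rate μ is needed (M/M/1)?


W = 1/(μ−λ) ⇒ μ − λ = 1/W = 1/0.773 = 1.2937
μ = λ + 1/W = 36.09 + 1.2937 = 37.3837 per hr

Final: 37.3837 /hr


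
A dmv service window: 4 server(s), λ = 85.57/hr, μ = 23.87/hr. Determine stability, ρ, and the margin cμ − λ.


Total capacity cμ = 4·23.87 = 95.48/hr
ρ = λ/(cμ) = 85.57/95.48 = 0.8962
Stable ⇔ ρ < 1: YES
Spare capacity = cμ − λ = 95.48 − 85.57 = 9.91/hr

Final: ρ = 0.8962; stable; margin = 9.91/hr


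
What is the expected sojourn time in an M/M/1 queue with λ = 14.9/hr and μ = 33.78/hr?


W = 1/(μ−λ) = 1/(33.78 − 14.9) = 1/18.88 = 0.05297 hr

Final: 0.05297 hr


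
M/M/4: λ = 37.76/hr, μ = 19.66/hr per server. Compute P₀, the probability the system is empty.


a = λ/μ = 37.76/19.66 = 1.9207; ρ = a/c = 0.4802
Σ_{k=0}^{3} a^k/k! (terms k=0..3) = 1.00000 + 1.92065 + 1.84445 + 1.18085 = 5.94595
Tail: a^4/(4!(1−ρ)) = 13.60799/(24·0.5198) = 1.09072
P₀ = 1/(5.94595 + 1.09072) = 1/7.03667 = 0.142113

Final: 0.142113


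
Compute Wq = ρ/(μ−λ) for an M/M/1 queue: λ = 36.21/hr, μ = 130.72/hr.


ρ = 36.21/130.72 = 0.2770
Wq = ρ/(μ−λ) = 0.2770/(130.72 − 36.21) = 0.2770/94.51 = 0.002931 hr

Final: 0.002931 hr


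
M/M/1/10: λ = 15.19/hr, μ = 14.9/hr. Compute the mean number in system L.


ρ = 15.19/14.9 = 1.0195
L = ρ[1 − (K+1)ρ^K + Kρ^(K+1)] / [(1−ρ)(1−ρ^(K+1))]
Numerator: 1.0195·(1 − 11·1.212593 + 10·1.236194) = 0.023871
Denominator: (-0.01946)·(-0.236194) = 0.004597
L = 0.023871/0.004597 = 5.1926

Final: 5.1926


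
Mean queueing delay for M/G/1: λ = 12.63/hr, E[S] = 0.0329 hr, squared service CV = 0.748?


ρ = λ·E[S] = 12.63·0.0329 = 0.4155
E[S²] = E[S]²(1+C_s²) = 0.0329²·(1+0.748) = 0.001892
Wq = λ·E[S²]/(2(1−ρ)) = 12.63·0.001892/(2·0.5845) = 0.02044 hr

Final: 0.02044 hr


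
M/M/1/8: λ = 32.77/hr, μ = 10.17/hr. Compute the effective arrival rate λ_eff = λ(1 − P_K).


ρ = 3.2222; P_K = (1−ρ)ρ^8/(1−ρ^9) = 0.689674
λ_eff = λ(1 − P_K) = 32.77·(1 − 0.689674) = 32.77·0.310326 = 10.1694 /hr

Final: 10.1694 /hr


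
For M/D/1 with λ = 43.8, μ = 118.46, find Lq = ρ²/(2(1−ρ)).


ρ = 43.8/118.46 = 0.3697
M/D/1: Lq = ρ²/(2(1−ρ)) = 0.1367/(2·0.6303) = 0.10846

Final: 0.10846


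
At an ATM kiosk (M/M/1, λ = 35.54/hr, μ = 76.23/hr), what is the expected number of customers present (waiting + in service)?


ρ = λ/μ = 35.54/76.23 = 0.4662
L = ρ/(1−ρ) = 0.4662/(1 − 0.4662) = 0.4662/0.5338 = 0.8734

Final: 0.8734


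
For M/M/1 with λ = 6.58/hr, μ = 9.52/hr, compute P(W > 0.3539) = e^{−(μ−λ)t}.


W ~ Exponential(μ−λ) for M/M/1.
μ − λ = 9.52 − 6.58 = 2.9400
P(W > t) = e^{−(μ−λ)t} = e^{−1.0405} = 0.353290

Final: 0.353290


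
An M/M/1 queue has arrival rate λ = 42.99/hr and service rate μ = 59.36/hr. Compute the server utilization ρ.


ρ = λ/μ = 42.99/59.36 = 0.7242

Final: 0.7242


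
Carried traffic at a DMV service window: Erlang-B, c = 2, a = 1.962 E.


B(2,1.962) = 0.393868 (Erlang-B)
Carried load = a(1 − B) = 1.962·(1 − 0.393868) = 1.962·0.606132 = 1.1892 E

Final: 1.1892 Erlangs


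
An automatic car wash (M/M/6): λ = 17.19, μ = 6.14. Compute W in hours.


a = 2.7997; ρ = 0.4666; P₀ = 0.060156
Lq = P₀·a^c·ρ/(c!(1−ρ)²) = 0.06599
Wq = Lq/λ = 0.06599/17.19 = 0.003839 hr
W = Wq + 1/μ = 0.003839 + 0.16287 = 0.16671 hr

Final: 0.16671 hr


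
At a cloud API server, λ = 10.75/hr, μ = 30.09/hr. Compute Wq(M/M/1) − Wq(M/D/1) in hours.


ρ = 10.75/30.09 = 0.3573
Wq(M/M/1) = ρ/(μ−λ) = 0.3573/19.34 = 0.01847 hr
Wq(M/D/1) = ρ/(2(μ−λ)) = 0.009236 hr
Savings = 0.01847 − 0.009236 = 0.009236 hr

Final: 0.009236 hr


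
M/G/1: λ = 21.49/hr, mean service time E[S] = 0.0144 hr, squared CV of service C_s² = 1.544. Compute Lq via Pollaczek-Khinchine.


ρ = λ·E[S] = 21.49·0.0144 = 0.3095
Lq = ρ²(1+C_s²)/(2(1−ρ)) = 0.09576·(1+1.544)/(2·0.6905)
= 0.09576·2.5440/1.3811 = 0.17640

Final: 0.17640


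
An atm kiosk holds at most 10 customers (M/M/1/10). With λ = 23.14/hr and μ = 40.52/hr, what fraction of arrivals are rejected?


ρ = λ/μ = 23.14/40.52 = 0.5711
P_K = (1−ρ)ρ^K/(1−ρ^(K+1)) = (0.4289·0.003689)/(1 − 0.002107)
= 0.001582/0.997893 = 0.001586

Final: 0.001586


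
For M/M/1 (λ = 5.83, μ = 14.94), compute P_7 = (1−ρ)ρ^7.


ρ = 5.83/14.94 = 0.3902
P_n = (1−ρ)·ρ^n = (1 − 0.3902)·0.3902^7 = 0.6098·0.001378 = 0.0008402

Final: 0.0008402


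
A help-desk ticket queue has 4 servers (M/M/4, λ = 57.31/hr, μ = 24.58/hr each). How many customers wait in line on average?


a = λ/μ = 2.3316; ρ = a/4 = 0.5829
P₀ = 0.089974
Lq = P₀·a^c·ρ / (c!·(1−ρ)²) = 0.089974·29.55249·0.5829/(24·0.17398)
= 0.37119

Final: 0.37119


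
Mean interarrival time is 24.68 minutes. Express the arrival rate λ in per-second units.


λ = 1/(interarrival time) in consistent units.
1 second = 0.0166667 min, so λ = 0.0166667/24.68 = 0.0006753 per second

Final: 0.0006753 /sec


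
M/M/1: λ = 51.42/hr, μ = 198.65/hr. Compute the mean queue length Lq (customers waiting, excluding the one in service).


ρ = 51.42/198.65 = 0.2588
Lq = ρ²/(1−ρ) = 0.06700/0.7412 = 0.09040

Final: 0.09040


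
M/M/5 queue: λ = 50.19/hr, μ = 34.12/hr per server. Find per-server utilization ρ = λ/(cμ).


ρ = λ/(cμ) = 50.19/(5·34.12) = 50.19/170.60 = 0.2942

Final: 0.2942


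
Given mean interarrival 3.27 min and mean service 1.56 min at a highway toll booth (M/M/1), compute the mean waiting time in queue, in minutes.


λ = 60/3.27 = 18.3486 /hr
μ = 60/1.56 = 38.4615 /hr
ρ = λ/μ = 18.3486/38.4615 = 0.4771
Wq = ρ/(μ−λ) = 0.4771/(38.4615−18.3486) = 0.02372 hr
In minutes: 0.02372·60 = 1.423 min

Final: 1.423 min


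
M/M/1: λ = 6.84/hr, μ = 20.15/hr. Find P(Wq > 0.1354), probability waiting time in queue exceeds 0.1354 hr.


ρ = 6.84/20.15 = 0.3395
P(Wq > t) = ρ·e^{−(μ−λ)t} = 0.3395·e^{−1.8022}
= 0.3395·0.164940 = 0.055990

Final: 0.055990


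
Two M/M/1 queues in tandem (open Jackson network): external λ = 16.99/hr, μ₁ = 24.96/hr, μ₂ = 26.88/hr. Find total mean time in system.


Each node sees arrival rate λ = 16.99/hr (tandem ⇒ throughput preserved).
W₁ = 1/(μ₁−λ) = 1/(24.96−16.99) = 0.12547 hr
W₂ = 1/(μ₂−λ) = 1/(26.88−16.99) = 0.10111 hr
W_total = W₁ + W₂ = 0.12547 + 0.10111 = 0.22658 hr

Final: 0.22658 hr


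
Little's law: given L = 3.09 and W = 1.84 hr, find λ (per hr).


λ = L/W = 3.09/1.84 = 1.6793 /hr

Final: 1.6793 /hr


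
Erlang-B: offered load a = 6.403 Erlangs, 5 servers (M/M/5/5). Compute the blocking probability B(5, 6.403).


B(c,a) = (a^c/c!) / Σ_{k=0}^{c} a^k/k!
a^5/5! = 89.688397
Σ terms (k=0..5): 1.00000 + 6.40300 + 20.49920 + 43.75214 + 70.03623 + 89.68840 = 231.378968
B = 89.688397/231.378968 = 0.387626

Final: 0.387626


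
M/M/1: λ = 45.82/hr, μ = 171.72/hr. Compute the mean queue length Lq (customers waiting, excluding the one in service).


ρ = 45.82/171.72 = 0.2668
Lq = ρ²/(1−ρ) = 0.07120/0.7332 = 0.09711

Final: 0.09711


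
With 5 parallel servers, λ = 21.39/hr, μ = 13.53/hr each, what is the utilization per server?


ρ = λ/(cμ) = 21.39/(5·13.53) = 21.39/67.65 = 0.3162

Final: 0.3162


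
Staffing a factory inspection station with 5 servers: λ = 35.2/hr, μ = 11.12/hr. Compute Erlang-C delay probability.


a = λ/μ = 3.1655; ρ = a/5 = 0.6331
P₀ = 0.038664 (from M/M/c formula)
C(c,a) = [a^c/(c!(1−ρ))]·P₀ = [317.82597/(120·0.3669)]·0.038664
= 7.21860·0.038664 = 0.279097

Final: 0.279097


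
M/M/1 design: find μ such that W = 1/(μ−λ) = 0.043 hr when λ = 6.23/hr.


W = 1/(μ−λ) ⇒ μ − λ = 1/W = 1/0.043 = 23.2558
μ = λ + 1/W = 6.23 + 23.2558 = 29.4858 per hr

Final: 29.4858 /hr


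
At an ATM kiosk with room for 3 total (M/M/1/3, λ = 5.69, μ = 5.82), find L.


ρ = 5.69/5.82 = 0.9777
L = ρ[1 − (K+1)ρ^K + Kρ^(K+1)] / [(1−ρ)(1−ρ^(K+1))]
Numerator: 0.9777·(1 − 4·0.934475 + 3·0.913602) = 0.002840
Denominator: (0.02234)·(0.086398) = 0.001930
L = 0.002840/0.001930 = 1.4718

Final: 1.4718


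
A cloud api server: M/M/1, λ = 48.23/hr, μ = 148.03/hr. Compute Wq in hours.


ρ = 48.23/148.03 = 0.3258
Wq = ρ/(μ−λ) = 0.3258/(148.03 − 48.23) = 0.3258/99.80 = 0.003265 hr

Final: 0.003265 hr
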